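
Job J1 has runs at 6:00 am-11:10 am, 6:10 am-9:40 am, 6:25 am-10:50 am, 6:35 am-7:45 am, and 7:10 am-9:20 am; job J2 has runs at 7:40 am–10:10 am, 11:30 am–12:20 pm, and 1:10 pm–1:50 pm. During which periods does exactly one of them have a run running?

6:00 am–7:40 am, 10:10 am–11:10 am, 11:30 am–12:20 pm, 1:10 pm–1:50 pm

A, merged: 6:00 am–11:10 am.
A but not B: 6:00 am–7:40 am, 10:10 am–11:10 am.
B but not A: 11:30 am–12:20 pm, 1:10 pm–1:50 pm.
Combining gives A △ B.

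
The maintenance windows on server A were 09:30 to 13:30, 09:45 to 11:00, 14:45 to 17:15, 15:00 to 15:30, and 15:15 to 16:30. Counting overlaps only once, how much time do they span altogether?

Merged: 09:30–13:30, 14:45–17:15.
Lengths: 4 h + 2 h 30 min = 6 h 30 min.

6 h 30 min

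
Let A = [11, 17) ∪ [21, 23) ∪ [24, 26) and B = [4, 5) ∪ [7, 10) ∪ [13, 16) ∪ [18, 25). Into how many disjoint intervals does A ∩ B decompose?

3

A ∩ B = [13, 16), [21, 23), [24, 25).
That is 3 disjoint pieces.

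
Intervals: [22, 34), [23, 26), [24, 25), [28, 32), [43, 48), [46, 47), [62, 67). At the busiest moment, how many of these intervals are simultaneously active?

Walk the sorted start/end points keeping a running depth.
The depth first hits 3 at 24.

3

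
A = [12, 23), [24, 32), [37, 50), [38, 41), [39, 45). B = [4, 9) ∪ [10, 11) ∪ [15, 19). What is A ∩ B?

[15, 19)

Merge the first list: [12, 23), [24, 32), [37, 50).
[12, 23) meets the second set on [15, 19).
[24, 32): no overlap with the second set.
[37, 50): no overlap with the second set.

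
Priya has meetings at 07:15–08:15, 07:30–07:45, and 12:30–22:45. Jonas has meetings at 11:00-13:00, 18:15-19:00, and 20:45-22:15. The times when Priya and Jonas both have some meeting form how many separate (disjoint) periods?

3

A, merged: 07:15-08:15, 12:30-22:45.
A ∩ B = 12:30-13:00, 18:15-19:00, 20:45-22:15.
That is 3 disjoint pieces.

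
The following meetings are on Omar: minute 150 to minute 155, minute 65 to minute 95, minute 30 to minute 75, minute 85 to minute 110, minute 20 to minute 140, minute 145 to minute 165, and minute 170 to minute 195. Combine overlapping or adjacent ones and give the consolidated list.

minute 20 to minute 140, minute 145 to minute 165, minute 170 to minute 195

Sort by start: minute 20 to minute 140, minute 30 to minute 75, minute 65 to minute 95, minute 85 to minute 110, minute 145 to minute 165, minute 150 to minute 155, minute 170 to minute 195.
minute 30 to minute 75 overlaps/touches minute 20 to minute 140 → extend to minute 20 to minute 140.
minute 65 to minute 95 overlaps/touches minute 20 to minute 140 → extend to minute 20 to minute 140.
minute 85 to minute 110 overlaps/touches minute 20 to minute 140 → extend to minute 20 to minute 140.
minute 145 to minute 165 is disjoint → start new block.
minute 150 to minute 155 overlaps/touches minute 145 to minute 165 → extend to minute 145 to minute 165.
minute 170 to minute 195 is disjoint → start new block.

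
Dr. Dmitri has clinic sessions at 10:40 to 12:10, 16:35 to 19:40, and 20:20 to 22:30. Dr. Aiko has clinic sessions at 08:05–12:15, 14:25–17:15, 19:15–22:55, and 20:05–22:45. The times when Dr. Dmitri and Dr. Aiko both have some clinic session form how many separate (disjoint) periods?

4

Second set merges to 08:05–12:15, 14:25–17:15, 19:15–22:55.
A ∩ B = 10:40–12:10, 16:35–17:15, 19:15–19:40, 20:20–22:30.
That is 4 disjoint pieces.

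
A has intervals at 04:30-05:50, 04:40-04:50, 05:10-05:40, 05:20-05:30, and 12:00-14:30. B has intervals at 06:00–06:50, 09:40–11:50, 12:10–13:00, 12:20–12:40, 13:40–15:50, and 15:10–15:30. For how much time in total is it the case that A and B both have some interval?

1 h 40 min

First set merges to 04:30–05:50, 12:00–14:30.
Second set merges to 06:00–06:50, 09:40–11:50, 12:10–13:00, 13:40–15:50.
A ∩ B = 12:10–13:00, 13:40–14:30.
Total: 50 min + 50 min = 1 h 40 min.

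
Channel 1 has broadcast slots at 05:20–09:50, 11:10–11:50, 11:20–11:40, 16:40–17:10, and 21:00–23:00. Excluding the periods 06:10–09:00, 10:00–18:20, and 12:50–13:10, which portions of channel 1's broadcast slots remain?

First set merges to 05:20–09:50, 11:10–11:50, 16:40–17:10, 21:00–23:00.
Second set merges to 06:10–09:00, 10:00–18:20.
05:20–09:50 minus B → 05:20–06:10, 09:00–09:50.
11:10–11:50: fully covered by B → removed.
16:40–17:10: fully covered by B → removed.
21:00–23:00: no B overlap → unchanged.

05:20–06:10, 09:00–09:50, 21:00–23:00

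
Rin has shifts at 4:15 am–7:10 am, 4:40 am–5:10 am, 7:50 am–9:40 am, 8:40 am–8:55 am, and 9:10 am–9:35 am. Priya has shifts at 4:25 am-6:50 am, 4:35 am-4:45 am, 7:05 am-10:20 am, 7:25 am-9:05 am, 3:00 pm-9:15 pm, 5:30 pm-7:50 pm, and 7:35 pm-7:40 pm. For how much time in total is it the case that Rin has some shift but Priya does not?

25 min

A, merged: 4:15 am–7:10 am, 7:50 am–9:40 am.
B, merged: 4:25 am–6:50 am, 7:05 am–10:20 am, 3:00 pm–9:15 pm.
A \ B = 4:15 am–4:25 am, 6:50 am–7:05 am.
Total: 10 min + 15 min = 25 min.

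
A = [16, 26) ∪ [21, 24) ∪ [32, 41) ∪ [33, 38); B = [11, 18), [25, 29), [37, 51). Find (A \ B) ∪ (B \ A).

[11, 16) ∪ [18, 25) ∪ [26, 29) ∪ [32, 37) ∪ [41, 51)

Merge the first list: [16, 26), [32, 41).
A but not B: [18, 25), [32, 37).
B but not A: [11, 16), [26, 29), [41, 51).
Combining gives A △ B.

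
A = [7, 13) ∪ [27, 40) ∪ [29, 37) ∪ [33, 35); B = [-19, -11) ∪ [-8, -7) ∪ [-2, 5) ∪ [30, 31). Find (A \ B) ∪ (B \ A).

A, merged: [7, 13), [27, 40).
A \ B = [7, 13), [27, 30), [31, 40).
B \ A = [-19, -11), [-8, -7), [-2, 5).
Union of the two gives the symmetric difference.

[-19, -11) ∪ [-8, -7) ∪ [-2, 5) ∪ [7, 13) ∪ [27, 30) ∪ [31, 40)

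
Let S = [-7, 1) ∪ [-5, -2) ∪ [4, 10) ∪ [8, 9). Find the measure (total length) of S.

14

Merged: [-7, 1), [4, 10).
Lengths: 8 + 6 = 14.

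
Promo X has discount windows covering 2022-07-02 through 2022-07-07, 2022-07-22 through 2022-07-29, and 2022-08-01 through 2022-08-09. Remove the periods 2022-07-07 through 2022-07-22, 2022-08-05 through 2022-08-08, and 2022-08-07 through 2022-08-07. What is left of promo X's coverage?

Second set merges to 2022-07-07 through 2022-07-22, 2022-08-05 through 2022-08-08.
2022-07-02 through 2022-07-07 with B removed leaves 2022-07-02 through 2022-07-06.
2022-07-22 through 2022-07-29 with B removed leaves 2022-07-23 through 2022-07-29.
2022-08-01 through 2022-08-09 with B removed leaves 2022-08-01 through 2022-08-04, 2022-08-09 through 2022-08-09.

2022-07-02 through 2022-07-06, 2022-07-23 through 2022-07-29, 2022-08-01 through 2022-08-04, 2022-08-09 through 2022-08-09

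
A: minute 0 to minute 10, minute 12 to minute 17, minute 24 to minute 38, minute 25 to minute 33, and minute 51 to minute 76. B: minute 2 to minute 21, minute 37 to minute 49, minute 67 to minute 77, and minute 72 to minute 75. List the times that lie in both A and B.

minute 2 to minute 10, minute 12 to minute 17, minute 37 to minute 38, minute 67 to minute 76

Merge the first list: minute 0 to minute 10, minute 12 to minute 17, minute 24 to minute 38, minute 51 to minute 76.
Merge the second list: minute 2 to minute 21, minute 37 to minute 49, minute 67 to minute 77.
minute 0 to minute 10 meets the second set on minute 2 to minute 10.
minute 12 to minute 17 meets the second set on minute 12 to minute 17.
minute 24 to minute 38 meets the second set on minute 37 to minute 38.
minute 51 to minute 76 meets the second set on minute 67 to minute 76.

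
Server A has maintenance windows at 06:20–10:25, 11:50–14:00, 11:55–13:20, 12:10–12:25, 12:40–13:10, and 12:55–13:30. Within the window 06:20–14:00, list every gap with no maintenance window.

The merged coverage is 06:20-10:25, 11:50-14:00.
Uncovered inside 06:20-14:00: 10:25-11:50.

10:25-11:50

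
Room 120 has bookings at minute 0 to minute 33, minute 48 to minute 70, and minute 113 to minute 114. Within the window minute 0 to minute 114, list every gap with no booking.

Covered (merged): minute 0 to minute 33, minute 48 to minute 70, minute 113 to minute 114.
Complement within minute 0 to minute 114: minute 33 to minute 48, minute 70 to minute 113.

minute 33 to minute 48, minute 70 to minute 113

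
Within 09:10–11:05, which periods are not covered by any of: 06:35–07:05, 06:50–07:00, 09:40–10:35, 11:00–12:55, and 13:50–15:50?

09:10-09:40, 10:35-11:00

Covered (merged): 06:35-07:05, 09:40-10:35, 11:00-12:55, 13:50-15:50.
Complement within 09:10-11:05: 09:10-09:40, 10:35-11:00.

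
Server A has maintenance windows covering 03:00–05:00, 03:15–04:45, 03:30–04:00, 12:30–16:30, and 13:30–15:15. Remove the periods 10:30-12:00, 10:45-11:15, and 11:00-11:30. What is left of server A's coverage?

Merge the first list: 03:00-05:00, 12:30-16:30.
Merge the second list: 10:30-12:00.
03:00-05:00 is untouched.
12:30-16:30 is untouched.

03:00-05:00, 12:30-16:30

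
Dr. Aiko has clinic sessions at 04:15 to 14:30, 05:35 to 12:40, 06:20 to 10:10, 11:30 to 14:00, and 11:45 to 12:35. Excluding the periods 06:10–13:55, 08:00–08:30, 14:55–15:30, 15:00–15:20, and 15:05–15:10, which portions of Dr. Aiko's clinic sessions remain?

A, merged: 04:15-14:30.
B, merged: 06:10-13:55, 14:55-15:30.
04:15-14:30 minus B → 04:15-06:10, 13:55-14:30.

04:15-06:10, 13:55-14:30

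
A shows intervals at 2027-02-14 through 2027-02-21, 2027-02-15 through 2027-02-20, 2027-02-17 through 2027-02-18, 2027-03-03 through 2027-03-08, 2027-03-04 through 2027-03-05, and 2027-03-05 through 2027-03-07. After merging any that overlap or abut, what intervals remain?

2027-02-14 through 2027-02-21, 2027-03-03 through 2027-03-08

2027-02-15 through 2027-02-20 overlaps/touches 2027-02-14 through 2027-02-21 → extend to 2027-02-14 through 2027-02-21.
2027-02-17 through 2027-02-18 overlaps/touches 2027-02-14 through 2027-02-21 → extend to 2027-02-14 through 2027-02-21.
2027-03-03 through 2027-03-08 is disjoint → start new block.
2027-03-04 through 2027-03-05 overlaps/touches 2027-03-03 through 2027-03-08 → extend to 2027-03-03 through 2027-03-08.
2027-03-05 through 2027-03-07 overlaps/touches 2027-03-03 through 2027-03-08 → extend to 2027-03-03 through 2027-03-08.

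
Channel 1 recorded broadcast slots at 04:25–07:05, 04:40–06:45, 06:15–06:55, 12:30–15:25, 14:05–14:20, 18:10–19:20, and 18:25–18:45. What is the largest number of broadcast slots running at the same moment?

3

Sweep endpoints in order; track running count of active intervals.
Peak of 3 reached at 06:15.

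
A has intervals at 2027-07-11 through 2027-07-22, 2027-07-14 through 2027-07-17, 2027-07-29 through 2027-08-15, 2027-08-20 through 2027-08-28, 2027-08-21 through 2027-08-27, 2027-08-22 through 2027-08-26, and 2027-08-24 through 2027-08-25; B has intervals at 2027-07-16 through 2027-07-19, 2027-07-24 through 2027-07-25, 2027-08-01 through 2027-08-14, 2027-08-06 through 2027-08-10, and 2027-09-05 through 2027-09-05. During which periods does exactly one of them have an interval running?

First set merges to 2027-07-11 through 2027-07-22, 2027-07-29 through 2027-08-15, 2027-08-20 through 2027-08-28.
Second set merges to 2027-07-16 through 2027-07-19, 2027-07-24 through 2027-07-25, 2027-08-01 through 2027-08-14, 2027-09-05 through 2027-09-05.
A \ B = 2027-07-11 through 2027-07-15, 2027-07-20 through 2027-07-22, 2027-07-29 through 2027-07-31, 2027-08-15 through 2027-08-15, 2027-08-20 through 2027-08-28.
B \ A = 2027-07-24 through 2027-07-25, 2027-09-05 through 2027-09-05.
Union of the two gives the symmetric difference.

2027-07-11 through 2027-07-15, 2027-07-20 through 2027-07-22, 2027-07-24 through 2027-07-25, 2027-07-29 through 2027-07-31, 2027-08-15 through 2027-08-15, 2027-08-20 through 2027-08-28, 2027-09-05 through 2027-09-05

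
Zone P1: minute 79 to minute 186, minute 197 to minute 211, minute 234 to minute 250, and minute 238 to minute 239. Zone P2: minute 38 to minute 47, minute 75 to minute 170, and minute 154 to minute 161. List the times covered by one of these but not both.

Merge the first list: minute 79 to minute 186, minute 197 to minute 211, minute 234 to minute 250.
Merge the second list: minute 38 to minute 47, minute 75 to minute 170.
Only in the first: minute 170 to minute 186, minute 197 to minute 211, minute 234 to minute 250.
Only in the second: minute 38 to minute 47, minute 75 to minute 79.
Together these are the periods covered by exactly one.

minute 38 to minute 47, minute 75 to minute 79, minute 170 to minute 186, minute 197 to minute 211, minute 234 to minute 250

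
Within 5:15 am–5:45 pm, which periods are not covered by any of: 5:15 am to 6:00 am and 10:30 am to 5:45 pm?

The merged coverage is 5:15 am–6:00 am, 10:30 am–5:45 pm.
Gaps within 5:15 am–5:45 pm: 6:00 am–10:30 am.

6:00 am–10:30 am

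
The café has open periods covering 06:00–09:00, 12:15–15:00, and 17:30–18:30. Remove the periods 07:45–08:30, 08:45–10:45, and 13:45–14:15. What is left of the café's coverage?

06:00-09:00 \ B = 06:00-07:45, 08:30-08:45.
12:15-15:00 \ B = 12:15-13:45, 14:15-15:00.
17:30-18:30: nothing removed.

06:00-07:45, 08:30-08:45, 12:15-13:45, 14:15-15:00, 17:30-18:30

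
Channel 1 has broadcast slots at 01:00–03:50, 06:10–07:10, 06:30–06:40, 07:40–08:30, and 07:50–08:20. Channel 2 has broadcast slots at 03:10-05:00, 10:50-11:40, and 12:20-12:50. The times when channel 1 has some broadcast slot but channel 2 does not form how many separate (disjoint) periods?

First set merges to 01:00–03:50, 06:10–07:10, 07:40–08:30.
A \ B = 01:00–03:10, 06:10–07:10, 07:40–08:30.
That is 3 disjoint pieces.

3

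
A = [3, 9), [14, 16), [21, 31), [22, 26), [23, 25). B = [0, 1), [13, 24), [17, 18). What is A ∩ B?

First set merges to [3, 9), [14, 16), [21, 31).
Second set merges to [0, 1), [13, 24).
[3, 9) meets no B interval.
[14, 16) ∩ B → [14, 16).
[21, 31) ∩ B → [21, 24).

[14, 16) ∪ [21, 24)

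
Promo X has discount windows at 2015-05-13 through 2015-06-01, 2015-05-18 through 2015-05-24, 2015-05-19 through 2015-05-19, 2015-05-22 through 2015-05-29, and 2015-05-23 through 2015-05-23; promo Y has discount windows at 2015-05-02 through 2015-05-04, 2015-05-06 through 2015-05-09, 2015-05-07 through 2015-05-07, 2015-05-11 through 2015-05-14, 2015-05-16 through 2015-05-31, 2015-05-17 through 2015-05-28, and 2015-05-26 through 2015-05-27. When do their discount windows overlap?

2015-05-13 through 2015-05-14, 2015-05-16 through 2015-05-31

First set merges to 2015-05-13 through 2015-06-01.
Second set merges to 2015-05-02 through 2015-05-04, 2015-05-06 through 2015-05-09, 2015-05-11 through 2015-05-14, 2015-05-16 through 2015-05-31.
2015-05-13 through 2015-06-01 ∩ B → 2015-05-13 through 2015-05-14, 2015-05-16 through 2015-05-31.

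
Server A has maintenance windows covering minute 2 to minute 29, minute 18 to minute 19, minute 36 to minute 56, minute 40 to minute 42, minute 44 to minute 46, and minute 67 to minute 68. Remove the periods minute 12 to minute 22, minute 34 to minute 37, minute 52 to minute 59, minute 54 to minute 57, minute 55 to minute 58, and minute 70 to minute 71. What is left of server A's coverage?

minute 2 to minute 12, minute 22 to minute 29, minute 37 to minute 52, minute 67 to minute 68

Merge the first list: minute 2 to minute 29, minute 36 to minute 56, minute 67 to minute 68.
Merge the second list: minute 12 to minute 22, minute 34 to minute 37, minute 52 to minute 59, minute 70 to minute 71.
minute 2 to minute 29 with B removed leaves minute 2 to minute 12, minute 22 to minute 29.
minute 36 to minute 56 with B removed leaves minute 37 to minute 52.
minute 67 to minute 68 is untouched.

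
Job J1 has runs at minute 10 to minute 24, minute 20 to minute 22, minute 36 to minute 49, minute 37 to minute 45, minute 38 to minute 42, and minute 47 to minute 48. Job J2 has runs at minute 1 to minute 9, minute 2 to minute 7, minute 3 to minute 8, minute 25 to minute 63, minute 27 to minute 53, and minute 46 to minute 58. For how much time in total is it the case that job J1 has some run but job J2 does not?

14 minutes

First set merges to minute 10 to minute 24, minute 36 to minute 49.
Second set merges to minute 1 to minute 9, minute 25 to minute 63.
A \ B = minute 10 to minute 24.
Total: 14 minutes.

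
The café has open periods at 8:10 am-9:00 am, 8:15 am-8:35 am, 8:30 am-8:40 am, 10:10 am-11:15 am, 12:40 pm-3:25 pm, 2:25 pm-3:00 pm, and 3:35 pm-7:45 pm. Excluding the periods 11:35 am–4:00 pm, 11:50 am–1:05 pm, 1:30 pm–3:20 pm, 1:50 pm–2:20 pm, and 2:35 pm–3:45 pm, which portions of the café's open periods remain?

8:10 am–9:00 am, 10:10 am–11:15 am, 4:00 pm–7:45 pm

First set merges to 8:10 am–9:00 am, 10:10 am–11:15 am, 12:40 pm–3:25 pm, 3:35 pm–7:45 pm.
Second set merges to 11:35 am–4:00 pm.
8:10 am–9:00 am: no B overlap → unchanged.
10:10 am–11:15 am: no B overlap → unchanged.
12:40 pm–3:25 pm: fully covered by B → removed.
3:35 pm–7:45 pm minus B → 4:00 pm–7:45 pm.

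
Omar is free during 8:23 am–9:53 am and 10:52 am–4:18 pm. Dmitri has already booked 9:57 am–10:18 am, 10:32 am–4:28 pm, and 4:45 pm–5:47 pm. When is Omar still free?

8:23 am–9:53 am

8:23 am–9:53 am: no B overlap → unchanged.
10:52 am–4:18 pm: fully covered by B → removed.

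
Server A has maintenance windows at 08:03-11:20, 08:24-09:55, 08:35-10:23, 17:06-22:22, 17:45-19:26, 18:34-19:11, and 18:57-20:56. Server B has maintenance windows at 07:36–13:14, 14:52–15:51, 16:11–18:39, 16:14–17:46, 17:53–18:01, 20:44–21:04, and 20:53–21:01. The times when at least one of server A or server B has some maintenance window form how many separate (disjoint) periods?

3

First set merges to 08:03-11:20, 17:06-22:22.
Second set merges to 07:36-13:14, 14:52-15:51, 16:11-18:39, 20:44-21:04.
A ∪ B = 07:36-13:14, 14:52-15:51, 16:11-22:22.
That is 3 disjoint pieces.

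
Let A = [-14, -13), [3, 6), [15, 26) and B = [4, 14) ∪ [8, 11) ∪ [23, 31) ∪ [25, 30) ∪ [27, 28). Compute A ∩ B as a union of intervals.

[4, 6) ∪ [23, 26)

Merge the second list: [4, 14), [23, 31).
[-14, -13) falls entirely outside B.
[3, 6) overlaps B on [4, 6).
[15, 26) overlaps B on [23, 26).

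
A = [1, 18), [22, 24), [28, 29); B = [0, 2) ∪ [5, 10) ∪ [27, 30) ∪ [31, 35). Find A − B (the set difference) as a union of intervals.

[1, 18) with B removed leaves [2, 5), [10, 18).
[22, 24) is untouched.
[28, 29) lies entirely inside B → drops out.

[2, 5) ∪ [10, 18) ∪ [22, 24)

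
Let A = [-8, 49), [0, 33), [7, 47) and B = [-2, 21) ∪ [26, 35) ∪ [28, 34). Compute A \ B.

[-8, -2) ∪ [21, 26) ∪ [35, 49)

Merge the first list: [-8, 49).
Merge the second list: [-2, 21), [26, 35).
[-8, 49) minus B → [-8, -2), [21, 26), [35, 49).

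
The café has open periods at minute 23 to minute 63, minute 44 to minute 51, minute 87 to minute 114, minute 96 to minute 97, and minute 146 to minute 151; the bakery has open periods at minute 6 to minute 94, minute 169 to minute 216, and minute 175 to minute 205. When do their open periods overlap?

Merge the first list: minute 23 to minute 63, minute 87 to minute 114, minute 146 to minute 151.
Merge the second list: minute 6 to minute 94, minute 169 to minute 216.
minute 23 to minute 63 meets the second set on minute 23 to minute 63.
minute 87 to minute 114 meets the second set on minute 87 to minute 94.
minute 146 to minute 151: no overlap with the second set.

minute 23 to minute 63, minute 87 to minute 94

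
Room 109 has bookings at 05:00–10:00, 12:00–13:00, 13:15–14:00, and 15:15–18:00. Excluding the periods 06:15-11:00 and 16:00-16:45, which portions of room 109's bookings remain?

05:00–10:00 with B removed leaves 05:00–06:15.
12:00–13:00 is untouched.
13:15–14:00 is untouched.
15:15–18:00 with B removed leaves 15:15–16:00, 16:45–18:00.

05:00–06:15, 12:00–13:00, 13:15–14:00, 15:15–16:00, 16:45–18:00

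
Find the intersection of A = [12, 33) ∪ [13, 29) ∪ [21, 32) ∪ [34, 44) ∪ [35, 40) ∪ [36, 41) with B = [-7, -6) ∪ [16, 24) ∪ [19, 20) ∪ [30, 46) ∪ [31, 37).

First set merges to [12, 33), [34, 44).
Second set merges to [-7, -6), [16, 24), [30, 46).
[12, 33) meets the second set on [16, 24), [30, 33).
[34, 44) meets the second set on [34, 44).

[16, 24) ∪ [30, 33) ∪ [34, 44)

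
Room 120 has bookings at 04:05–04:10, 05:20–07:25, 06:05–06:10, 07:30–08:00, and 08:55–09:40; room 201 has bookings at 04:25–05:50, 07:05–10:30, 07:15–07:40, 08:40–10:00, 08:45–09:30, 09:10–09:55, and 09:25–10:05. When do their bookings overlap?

First set merges to 04:05-04:10, 05:20-07:25, 07:30-08:00, 08:55-09:40.
Second set merges to 04:25-05:50, 07:05-10:30.
04:05-04:10 meets no B interval.
05:20-07:25 ∩ B → 05:20-05:50, 07:05-07:25.
07:30-08:00 ∩ B → 07:30-08:00.
08:55-09:40 ∩ B → 08:55-09:40.

05:20-05:50, 07:05-07:25, 07:30-08:00, 08:55-09:40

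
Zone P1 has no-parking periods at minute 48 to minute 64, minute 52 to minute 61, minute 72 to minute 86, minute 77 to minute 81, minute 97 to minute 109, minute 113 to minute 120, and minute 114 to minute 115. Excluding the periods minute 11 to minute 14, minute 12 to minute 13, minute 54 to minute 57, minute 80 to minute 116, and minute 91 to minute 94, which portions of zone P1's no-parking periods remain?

A, merged: minute 48 to minute 64, minute 72 to minute 86, minute 97 to minute 109, minute 113 to minute 120.
B, merged: minute 11 to minute 14, minute 54 to minute 57, minute 80 to minute 116.
minute 48 to minute 64 minus B → minute 48 to minute 54, minute 57 to minute 64.
minute 72 to minute 86 minus B → minute 72 to minute 80.
minute 97 to minute 109: fully covered by B → removed.
minute 113 to minute 120 minus B → minute 116 to minute 120.

minute 48 to minute 54, minute 57 to minute 64, minute 72 to minute 80, minute 116 to minute 120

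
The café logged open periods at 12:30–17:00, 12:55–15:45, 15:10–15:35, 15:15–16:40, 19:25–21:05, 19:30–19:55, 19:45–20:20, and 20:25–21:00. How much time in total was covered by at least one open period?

6 h 10 min

Merged: 12:30-17:00, 19:25-21:05.
Lengths: 4 h 30 min + 1 h 40 min = 6 h 10 min.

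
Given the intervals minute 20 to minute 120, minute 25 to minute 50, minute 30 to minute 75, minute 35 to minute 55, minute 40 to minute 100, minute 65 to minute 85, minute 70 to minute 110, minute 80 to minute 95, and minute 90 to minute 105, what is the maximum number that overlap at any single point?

Sweep endpoints in order; track running count of active intervals.
Peak of 5 reached at minute 40.

5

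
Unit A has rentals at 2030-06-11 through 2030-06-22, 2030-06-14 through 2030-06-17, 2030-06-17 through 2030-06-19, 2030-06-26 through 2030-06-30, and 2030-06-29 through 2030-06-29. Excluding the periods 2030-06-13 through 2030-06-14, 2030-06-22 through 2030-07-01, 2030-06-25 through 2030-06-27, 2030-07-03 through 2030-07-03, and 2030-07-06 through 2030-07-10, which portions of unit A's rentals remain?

2030-06-11 through 2030-06-12, 2030-06-15 through 2030-06-21

First set merges to 2030-06-11 through 2030-06-22, 2030-06-26 through 2030-06-30.
Second set merges to 2030-06-13 through 2030-06-14, 2030-06-22 through 2030-07-01, 2030-07-03 through 2030-07-03, 2030-07-06 through 2030-07-10.
2030-06-11 through 2030-06-22 with B removed leaves 2030-06-11 through 2030-06-12, 2030-06-15 through 2030-06-21.
2030-06-26 through 2030-06-30 lies entirely inside B → drops out.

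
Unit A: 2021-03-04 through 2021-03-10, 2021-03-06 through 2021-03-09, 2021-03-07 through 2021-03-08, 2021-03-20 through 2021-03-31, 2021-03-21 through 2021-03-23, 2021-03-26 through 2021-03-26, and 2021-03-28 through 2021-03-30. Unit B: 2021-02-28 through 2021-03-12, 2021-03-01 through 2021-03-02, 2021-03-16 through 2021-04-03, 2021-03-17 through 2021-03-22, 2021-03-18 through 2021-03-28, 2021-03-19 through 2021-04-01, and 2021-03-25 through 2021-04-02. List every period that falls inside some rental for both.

Merge the first list: 2021-03-04 through 2021-03-10, 2021-03-20 through 2021-03-31.
Merge the second list: 2021-02-28 through 2021-03-12, 2021-03-16 through 2021-04-03.
2021-03-04 through 2021-03-10 meets the second set on 2021-03-04 through 2021-03-10.
2021-03-20 through 2021-03-31 meets the second set on 2021-03-20 through 2021-03-31.

2021-03-04 through 2021-03-10, 2021-03-20 through 2021-03-31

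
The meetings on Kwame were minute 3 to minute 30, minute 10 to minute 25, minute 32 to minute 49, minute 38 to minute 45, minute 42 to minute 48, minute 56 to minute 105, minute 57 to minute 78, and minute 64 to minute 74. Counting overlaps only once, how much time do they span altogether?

93 minutes

Merged: minute 3 to minute 30, minute 32 to minute 49, minute 56 to minute 105.
Lengths: 27 minutes + 17 minutes + 49 minutes = 93 minutes.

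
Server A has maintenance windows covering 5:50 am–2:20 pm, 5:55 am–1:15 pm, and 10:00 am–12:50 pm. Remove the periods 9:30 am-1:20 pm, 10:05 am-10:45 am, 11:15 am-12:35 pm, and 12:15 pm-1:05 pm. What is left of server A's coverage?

5:50 am-9:30 am, 1:20 pm-2:20 pm

First set merges to 5:50 am-2:20 pm.
Second set merges to 9:30 am-1:20 pm.
5:50 am-2:20 pm \ B = 5:50 am-9:30 am, 1:20 pm-2:20 pm.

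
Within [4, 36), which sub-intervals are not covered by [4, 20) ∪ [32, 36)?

After merging, the occupied span is [4, 20), [32, 36).
Complement within [4, 36): [20, 32).

[20, 32)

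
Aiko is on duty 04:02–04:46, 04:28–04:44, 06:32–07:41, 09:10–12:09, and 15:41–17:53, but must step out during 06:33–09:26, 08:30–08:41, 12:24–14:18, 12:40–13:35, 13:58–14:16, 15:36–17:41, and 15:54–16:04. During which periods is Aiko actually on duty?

Merge the first list: 04:02–04:46, 06:32–07:41, 09:10–12:09, 15:41–17:53.
Merge the second list: 06:33–09:26, 12:24–14:18, 15:36–17:41.
04:02–04:46: nothing removed.
06:32–07:41 \ B = 06:32–06:33.
09:10–12:09 \ B = 09:26–12:09.
15:41–17:53 \ B = 17:41–17:53.

04:02–04:46, 06:32–06:33, 09:26–12:09, 17:41–17:53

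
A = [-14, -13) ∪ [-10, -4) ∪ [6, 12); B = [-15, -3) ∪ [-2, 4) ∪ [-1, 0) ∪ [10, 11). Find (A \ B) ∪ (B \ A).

Second set merges to [-15, -3), [-2, 4), [10, 11).
A but not B: [6, 10), [11, 12).
B but not A: [-15, -14), [-13, -10), [-4, -3), [-2, 4).
Combining gives A △ B.

[-15, -14) ∪ [-13, -10) ∪ [-4, -3) ∪ [-2, 4) ∪ [6, 10) ∪ [11, 12)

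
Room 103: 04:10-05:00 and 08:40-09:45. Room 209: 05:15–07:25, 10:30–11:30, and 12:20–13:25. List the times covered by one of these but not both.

04:10–05:00, 05:15–07:25, 08:40–09:45, 10:30–11:30, 12:20–13:25

A \ B = 04:10–05:00, 08:40–09:45.
B \ A = 05:15–07:25, 10:30–11:30, 12:20–13:25.
Union of the two gives the symmetric difference.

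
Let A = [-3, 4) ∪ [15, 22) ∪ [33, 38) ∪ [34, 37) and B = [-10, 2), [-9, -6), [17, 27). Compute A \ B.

A, merged: [-3, 4), [15, 22), [33, 38).
B, merged: [-10, 2), [17, 27).
[-3, 4) with B removed leaves [2, 4).
[15, 22) with B removed leaves [15, 17).
[33, 38) is untouched.

[2, 4) ∪ [15, 17) ∪ [33, 38)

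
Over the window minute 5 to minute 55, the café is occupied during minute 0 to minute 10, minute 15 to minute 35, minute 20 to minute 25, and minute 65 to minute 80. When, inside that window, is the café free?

After merging, the occupied span is minute 0 to minute 10, minute 15 to minute 35, minute 65 to minute 80.
Complement within minute 5 to minute 55: minute 10 to minute 15, minute 35 to minute 55.

minute 10 to minute 15, minute 35 to minute 55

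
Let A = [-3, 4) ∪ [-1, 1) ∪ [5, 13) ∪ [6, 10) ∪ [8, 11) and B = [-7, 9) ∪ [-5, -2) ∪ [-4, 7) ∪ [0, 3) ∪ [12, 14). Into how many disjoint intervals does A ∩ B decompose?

Merge the first list: [-3, 4), [5, 13).
Merge the second list: [-7, 9), [12, 14).
A ∩ B = [-3, 4), [5, 9), [12, 13).
That is 3 disjoint pieces.

3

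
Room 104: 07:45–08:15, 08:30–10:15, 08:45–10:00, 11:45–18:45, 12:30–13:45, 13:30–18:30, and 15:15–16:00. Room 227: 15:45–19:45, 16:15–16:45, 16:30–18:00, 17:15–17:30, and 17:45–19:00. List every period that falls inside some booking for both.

Merge the first list: 07:45–08:15, 08:30–10:15, 11:45–18:45.
Merge the second list: 15:45–19:45.
07:45–08:15: no overlap with the second set.
08:30–10:15: no overlap with the second set.
11:45–18:45 meets the second set on 15:45–18:45.

15:45–18:45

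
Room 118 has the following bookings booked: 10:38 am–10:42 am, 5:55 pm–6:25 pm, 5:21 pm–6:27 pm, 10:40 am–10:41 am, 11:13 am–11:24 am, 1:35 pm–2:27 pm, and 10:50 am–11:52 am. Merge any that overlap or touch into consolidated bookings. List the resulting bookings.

Sort by start: 10:38 am–10:42 am, 10:40 am–10:41 am, 10:50 am–11:52 am, 11:13 am–11:24 am, 1:35 pm–2:27 pm, 5:21 pm–6:27 pm, 5:55 pm–6:25 pm.
10:40 am–10:41 am overlaps/touches 10:38 am–10:42 am → extend to 10:38 am–10:42 am.
10:50 am–11:52 am is disjoint → start new block.
11:13 am–11:24 am overlaps/touches 10:50 am–11:52 am → extend to 10:50 am–11:52 am.
1:35 pm–2:27 pm is disjoint → start new block.
5:21 pm–6:27 pm is disjoint → start new block.
5:55 pm–6:25 pm overlaps/touches 5:21 pm–6:27 pm → extend to 5:21 pm–6:27 pm.

10:38 am–10:42 am, 10:50 am–11:52 am, 1:35 pm–2:27 pm, 5:21 pm–6:27 pm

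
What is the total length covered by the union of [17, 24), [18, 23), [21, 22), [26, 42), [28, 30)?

23

Merged: [17, 24), [26, 42).
Lengths: 7 + 16 = 23.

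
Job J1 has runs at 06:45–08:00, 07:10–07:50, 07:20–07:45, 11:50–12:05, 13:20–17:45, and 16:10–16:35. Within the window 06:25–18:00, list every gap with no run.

Covered (merged): 06:45–08:00, 11:50–12:05, 13:20–17:45.
Uncovered inside 06:25–18:00: 06:25–06:45, 08:00–11:50, 12:05–13:20, 17:45–18:00.

06:25–06:45, 08:00–11:50, 12:05–13:20, 17:45–18:00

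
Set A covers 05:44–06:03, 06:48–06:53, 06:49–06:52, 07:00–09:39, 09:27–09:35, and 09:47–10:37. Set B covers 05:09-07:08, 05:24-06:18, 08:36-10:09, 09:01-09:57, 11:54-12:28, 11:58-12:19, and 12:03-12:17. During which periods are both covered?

05:44-06:03, 06:48-06:53, 07:00-07:08, 08:36-09:39, 09:47-10:09

A, merged: 05:44-06:03, 06:48-06:53, 07:00-09:39, 09:47-10:37.
B, merged: 05:09-07:08, 08:36-10:09, 11:54-12:28.
05:44-06:03 overlaps B on 05:44-06:03.
06:48-06:53 overlaps B on 06:48-06:53.
07:00-09:39 overlaps B on 07:00-07:08, 08:36-09:39.
09:47-10:37 overlaps B on 09:47-10:09.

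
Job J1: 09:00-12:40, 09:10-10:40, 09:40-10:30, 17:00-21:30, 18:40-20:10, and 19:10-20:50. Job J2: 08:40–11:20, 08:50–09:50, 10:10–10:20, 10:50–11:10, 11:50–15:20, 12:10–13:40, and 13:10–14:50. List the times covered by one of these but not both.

Merge the first list: 09:00–12:40, 17:00–21:30.
Merge the second list: 08:40–11:20, 11:50–15:20.
A but not B: 11:20–11:50, 17:00–21:30.
B but not A: 08:40–09:00, 12:40–15:20.
Combining gives A △ B.

08:40–09:00, 11:20–11:50, 12:40–15:20, 17:00–21:30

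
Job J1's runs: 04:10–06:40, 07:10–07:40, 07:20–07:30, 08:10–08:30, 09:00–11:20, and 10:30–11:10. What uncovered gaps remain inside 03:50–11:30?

03:50–04:10, 06:40–07:10, 07:40–08:10, 08:30–09:00, 11:20–11:30

The merged coverage is 04:10–06:40, 07:10–07:40, 08:10–08:30, 09:00–11:20.
Complement within 03:50–11:30: 03:50–04:10, 06:40–07:10, 07:40–08:10, 08:30–09:00, 11:20–11:30.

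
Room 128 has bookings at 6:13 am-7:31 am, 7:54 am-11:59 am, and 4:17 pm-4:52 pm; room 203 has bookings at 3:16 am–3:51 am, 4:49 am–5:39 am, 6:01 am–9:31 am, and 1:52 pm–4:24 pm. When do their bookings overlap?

6:13 am–7:31 am, 7:54 am–9:31 am, 4:17 pm–4:24 pm

6:13 am–7:31 am ∩ B → 6:13 am–7:31 am.
7:54 am–11:59 am ∩ B → 7:54 am–9:31 am.
4:17 pm–4:52 pm ∩ B → 4:17 pm–4:24 pm.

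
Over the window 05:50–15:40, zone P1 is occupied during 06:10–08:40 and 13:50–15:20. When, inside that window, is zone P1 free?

05:50-06:10, 08:40-13:50, 15:20-15:40

Covered (merged): 06:10-08:40, 13:50-15:20.
Gaps within 05:50-15:40: 05:50-06:10, 08:40-13:50, 15:20-15:40.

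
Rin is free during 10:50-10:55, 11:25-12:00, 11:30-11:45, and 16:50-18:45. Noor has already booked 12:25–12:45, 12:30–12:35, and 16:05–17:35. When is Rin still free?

First set merges to 10:50–10:55, 11:25–12:00, 16:50–18:45.
Second set merges to 12:25–12:45, 16:05–17:35.
10:50–10:55: no B overlap → unchanged.
11:25–12:00: no B overlap → unchanged.
16:50–18:45 minus B → 17:35–18:45.

10:50–10:55, 11:25–12:00, 17:35–18:45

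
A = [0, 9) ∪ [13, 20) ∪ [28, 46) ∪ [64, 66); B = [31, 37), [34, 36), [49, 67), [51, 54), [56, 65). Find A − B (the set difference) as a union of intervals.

[0, 9) ∪ [13, 20) ∪ [28, 31) ∪ [37, 46)

Merge the second list: [31, 37), [49, 67).
[0, 9): no B overlap → unchanged.
[13, 20): no B overlap → unchanged.
[28, 46) minus B → [28, 31), [37, 46).
[64, 66): fully covered by B → removed.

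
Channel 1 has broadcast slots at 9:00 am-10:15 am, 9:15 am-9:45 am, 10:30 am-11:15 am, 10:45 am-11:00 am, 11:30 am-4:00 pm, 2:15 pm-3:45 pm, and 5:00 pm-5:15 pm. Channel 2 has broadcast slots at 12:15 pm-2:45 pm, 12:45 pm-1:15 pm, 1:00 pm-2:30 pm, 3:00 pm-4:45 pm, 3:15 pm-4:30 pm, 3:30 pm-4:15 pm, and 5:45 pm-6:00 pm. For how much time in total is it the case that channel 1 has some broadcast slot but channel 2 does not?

A, merged: 9:00 am-10:15 am, 10:30 am-11:15 am, 11:30 am-4:00 pm, 5:00 pm-5:15 pm.
B, merged: 12:15 pm-2:45 pm, 3:00 pm-4:45 pm, 5:45 pm-6:00 pm.
A \ B = 9:00 am-10:15 am, 10:30 am-11:15 am, 11:30 am-12:15 pm, 2:45 pm-3:00 pm, 5:00 pm-5:15 pm.
Total: 1 h 15 min + 45 min + 45 min + 15 min + 15 min = 3 h 15 min.

3 h 15 min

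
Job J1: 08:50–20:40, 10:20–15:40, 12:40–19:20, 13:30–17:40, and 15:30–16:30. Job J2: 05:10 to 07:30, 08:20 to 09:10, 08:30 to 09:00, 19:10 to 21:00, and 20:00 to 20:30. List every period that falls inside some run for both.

08:50–09:10, 19:10–20:40

A, merged: 08:50–20:40.
B, merged: 05:10–07:30, 08:20–09:10, 19:10–21:00.
08:50–20:40 meets the second set on 08:50–09:10, 19:10–20:40.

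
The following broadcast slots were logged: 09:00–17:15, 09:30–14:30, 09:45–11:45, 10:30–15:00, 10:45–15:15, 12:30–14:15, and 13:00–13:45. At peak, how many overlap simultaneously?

Walk the sorted start/end points keeping a running depth.
The depth first hits 6 at 13:00.

6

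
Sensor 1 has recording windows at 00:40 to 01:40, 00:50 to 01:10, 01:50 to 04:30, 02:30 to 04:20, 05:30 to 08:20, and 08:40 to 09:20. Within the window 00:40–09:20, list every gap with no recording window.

The merged coverage is 00:40-01:40, 01:50-04:30, 05:30-08:20, 08:40-09:20.
Gaps within 00:40-09:20: 01:40-01:50, 04:30-05:30, 08:20-08:40.

01:40-01:50, 04:30-05:30, 08:20-08:40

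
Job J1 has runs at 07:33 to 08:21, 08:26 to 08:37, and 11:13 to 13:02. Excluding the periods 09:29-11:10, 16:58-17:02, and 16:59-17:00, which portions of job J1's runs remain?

Second set merges to 09:29-11:10, 16:58-17:02.
07:33-08:21: nothing removed.
08:26-08:37: nothing removed.
11:13-13:02: nothing removed.

07:33-08:21, 08:26-08:37, 11:13-13:02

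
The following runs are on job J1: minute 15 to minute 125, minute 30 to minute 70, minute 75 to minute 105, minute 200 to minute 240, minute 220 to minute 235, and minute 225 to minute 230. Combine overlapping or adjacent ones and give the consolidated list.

minute 15 to minute 125, minute 200 to minute 240

minute 30 to minute 70 overlaps/touches minute 15 to minute 125 → extend to minute 15 to minute 125.
minute 75 to minute 105 overlaps/touches minute 15 to minute 125 → extend to minute 15 to minute 125.
minute 200 to minute 240 is disjoint → start new block.
minute 220 to minute 235 overlaps/touches minute 200 to minute 240 → extend to minute 200 to minute 240.
minute 225 to minute 230 overlaps/touches minute 200 to minute 240 → extend to minute 200 to minute 240.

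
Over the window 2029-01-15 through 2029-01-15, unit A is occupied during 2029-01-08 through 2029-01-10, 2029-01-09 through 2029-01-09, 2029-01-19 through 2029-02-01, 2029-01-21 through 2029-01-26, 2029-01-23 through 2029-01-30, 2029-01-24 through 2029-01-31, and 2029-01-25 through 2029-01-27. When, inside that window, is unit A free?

2029-01-15 through 2029-01-15

The merged coverage is 2029-01-08 through 2029-01-10, 2029-01-19 through 2029-02-01.
Uncovered inside 2029-01-15 through 2029-01-15: 2029-01-15 through 2029-01-15.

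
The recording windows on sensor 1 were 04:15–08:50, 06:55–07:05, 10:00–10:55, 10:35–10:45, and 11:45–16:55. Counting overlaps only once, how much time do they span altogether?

10 h 40 min

Merged: 04:15-08:50, 10:00-10:55, 11:45-16:55.
Lengths: 4 h 35 min + 55 min + 5 h 10 min = 10 h 40 min.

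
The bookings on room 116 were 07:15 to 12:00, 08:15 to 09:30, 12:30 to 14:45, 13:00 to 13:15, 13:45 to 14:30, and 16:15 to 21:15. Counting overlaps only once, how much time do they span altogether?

Merged: 07:15–12:00, 12:30–14:45, 16:15–21:15.
Lengths: 4 h 45 min + 2 h 15 min + 5 h = 12 h.

12 h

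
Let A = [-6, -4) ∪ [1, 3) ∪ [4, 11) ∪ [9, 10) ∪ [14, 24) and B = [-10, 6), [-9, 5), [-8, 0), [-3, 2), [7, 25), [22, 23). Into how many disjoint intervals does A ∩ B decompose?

First set merges to [-6, -4), [1, 3), [4, 11), [14, 24).
Second set merges to [-10, 6), [7, 25).
A ∩ B = [-6, -4), [1, 3), [4, 6), [7, 11), [14, 24).
That is 5 disjoint pieces.

5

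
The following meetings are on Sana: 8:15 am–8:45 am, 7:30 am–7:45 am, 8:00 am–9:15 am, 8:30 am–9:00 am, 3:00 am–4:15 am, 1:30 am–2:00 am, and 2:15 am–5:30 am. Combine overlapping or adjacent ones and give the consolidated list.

1:30 am–2:00 am, 2:15 am–5:30 am, 7:30 am–7:45 am, 8:00 am–9:15 am

Sort by start: 1:30 am–2:00 am, 2:15 am–5:30 am, 3:00 am–4:15 am, 7:30 am–7:45 am, 8:00 am–9:15 am, 8:15 am–8:45 am, 8:30 am–9:00 am.
2:15 am–5:30 am is disjoint → start new block.
3:00 am–4:15 am overlaps/touches 2:15 am–5:30 am → extend to 2:15 am–5:30 am.
7:30 am–7:45 am is disjoint → start new block.
8:00 am–9:15 am is disjoint → start new block.
8:15 am–8:45 am overlaps/touches 8:00 am–9:15 am → extend to 8:00 am–9:15 am.
8:30 am–9:00 am overlaps/touches 8:00 am–9:15 am → extend to 8:00 am–9:15 am.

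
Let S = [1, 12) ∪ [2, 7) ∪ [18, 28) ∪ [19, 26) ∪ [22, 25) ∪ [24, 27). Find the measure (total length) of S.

Merged: [1, 12), [18, 28).
Lengths: 11 + 10 = 21.

21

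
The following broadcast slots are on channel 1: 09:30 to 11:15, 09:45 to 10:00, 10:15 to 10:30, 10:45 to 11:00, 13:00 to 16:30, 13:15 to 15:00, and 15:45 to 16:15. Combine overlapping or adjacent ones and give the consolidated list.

09:45-10:00 overlaps/touches 09:30-11:15 → extend to 09:30-11:15.
10:15-10:30 overlaps/touches 09:30-11:15 → extend to 09:30-11:15.
10:45-11:00 overlaps/touches 09:30-11:15 → extend to 09:30-11:15.
13:00-16:30 is disjoint → start new block.
13:15-15:00 overlaps/touches 13:00-16:30 → extend to 13:00-16:30.
15:45-16:15 overlaps/touches 13:00-16:30 → extend to 13:00-16:30.

09:30-11:15, 13:00-16:30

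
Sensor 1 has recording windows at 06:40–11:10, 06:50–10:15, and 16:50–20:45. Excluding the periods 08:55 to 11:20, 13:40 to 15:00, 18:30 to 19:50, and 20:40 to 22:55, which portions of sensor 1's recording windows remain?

06:40-08:55, 16:50-18:30, 19:50-20:40

First set merges to 06:40-11:10, 16:50-20:45.
06:40-11:10 \ B = 06:40-08:55.
16:50-20:45 \ B = 16:50-18:30, 19:50-20:40.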